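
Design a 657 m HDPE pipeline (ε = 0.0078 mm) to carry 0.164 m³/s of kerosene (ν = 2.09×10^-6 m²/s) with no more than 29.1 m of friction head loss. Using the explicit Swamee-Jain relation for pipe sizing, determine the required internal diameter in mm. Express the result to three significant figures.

D ≈ 237 mm

Swamee-Jain (Type III): D = 0.66·[ε^1.25·(LQ²/(gh_f))^4.75 + ν·Q^9.4·(L/(gh_f))^5.2]^0.04
LQ²/(gh_f) = 0.06190; L/(gh_f) = 2.301
Term 1 = ε^1.25·(…)^4.75 = 7.51×10^-13; Term 2 = ν·Q^9.4·(…)^5.2 = 6.64×10^-12
D = 0.66·(7.51×10^-13 + 6.64×10^-12)^0.04 = 0.2367 m = 237 mm
Check: V = 3.73 m/s, Re = 4.22×10^5, f = 0.01396, h_f = 27.4 m ≈ 29.1 m ✓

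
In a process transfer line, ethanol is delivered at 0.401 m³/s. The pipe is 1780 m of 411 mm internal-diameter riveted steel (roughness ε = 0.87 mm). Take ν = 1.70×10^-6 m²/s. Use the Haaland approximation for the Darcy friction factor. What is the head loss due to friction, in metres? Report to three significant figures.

V = 4Q/(πD²) = 4·0.401/(π·0.411²) = 3.023 m/s
Re = VD/ν = 3.023·0.411/1.70×10^-6 = 7.31×10^5 → turbulent
ε/D = 0.87/411 = 0.00212
Haaland: f = 0.02404
h_f = f(L/D)V²/(2g) = 0.02404·(1780/0.411)·3.023²/(2·9.81) = 48.48 m

h_f ≈ 48.5 m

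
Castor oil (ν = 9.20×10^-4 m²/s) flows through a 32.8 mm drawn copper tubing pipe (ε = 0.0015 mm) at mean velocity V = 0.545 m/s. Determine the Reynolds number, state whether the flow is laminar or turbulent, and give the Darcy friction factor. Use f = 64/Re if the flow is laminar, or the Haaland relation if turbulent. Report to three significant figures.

Re = VD/ν = 0.5450·0.0328/9.20×10^-4 = 19.4
Re < 2300 → laminar → f = 64/Re = 3.294

Re ≈ 19.4; laminar; f = 64/Re ≈ 3.29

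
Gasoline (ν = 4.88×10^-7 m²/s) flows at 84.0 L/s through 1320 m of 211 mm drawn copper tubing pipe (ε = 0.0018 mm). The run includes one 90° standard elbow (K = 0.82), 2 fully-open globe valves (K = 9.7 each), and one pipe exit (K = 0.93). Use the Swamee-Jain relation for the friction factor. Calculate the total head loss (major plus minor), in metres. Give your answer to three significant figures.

V = 4Q/(πD²) = 2.402 m/s; V²/2g = 0.2941 m
Re = 1.04×10^6, ε/D = 8.53×10^-6 → f = 0.01175 (Swamee-Jain)
Major: h_f = f(L/D)·V²/2g = 0.01175·6256·0.2941 = 21.62 m
Minor: ΣK = 21.1; h_m = ΣK·V²/2g = 6.221 m
Total H_L = 21.62 + 6.221 = 27.84 m

H_L ≈ 27.8 m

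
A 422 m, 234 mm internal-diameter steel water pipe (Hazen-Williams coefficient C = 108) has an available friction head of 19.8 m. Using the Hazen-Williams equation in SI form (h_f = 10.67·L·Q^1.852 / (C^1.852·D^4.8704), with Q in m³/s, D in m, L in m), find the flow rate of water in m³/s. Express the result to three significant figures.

Q ≈ 0.126 m³/s

Rearranging: Q = [h_f·C^1.852·D^4.8704 / (10.67·L)]^(1/1.852)
Q = [19.8·108^1.852·0.234^4.8704 / (10.67·422)]^0.540 = 0.1265 m³/s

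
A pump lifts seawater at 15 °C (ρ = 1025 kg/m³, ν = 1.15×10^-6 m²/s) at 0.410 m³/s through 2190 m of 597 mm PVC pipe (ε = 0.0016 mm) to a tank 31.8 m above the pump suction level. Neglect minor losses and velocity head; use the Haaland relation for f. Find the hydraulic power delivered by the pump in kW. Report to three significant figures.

V = 4Q/(πD²) = 1.465 m/s; Re = 7.60×10^5; ε/D = 2.68×10^-6; f = 0.01218
h_f = f(L/D)V²/2g = 4.884 m
Total head H = z + h_f = 31.8 + 4.884 = 36.68 m
P_hyd = ρgQH = 1025·9.81·0.410·36.68 = 151.2 kW

P_hyd ≈ 151 kW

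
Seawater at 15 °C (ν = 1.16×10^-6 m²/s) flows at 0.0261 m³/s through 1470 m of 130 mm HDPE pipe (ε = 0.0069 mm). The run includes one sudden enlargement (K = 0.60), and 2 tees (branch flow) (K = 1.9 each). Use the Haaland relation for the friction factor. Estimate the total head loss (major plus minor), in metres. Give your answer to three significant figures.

V = 4Q/(πD²) = 1.966 m/s; V²/2g = 0.1971 m
Re = 2.20×10^5, ε/D = 5.31×10^-5 → f = 0.01559 (Haaland)
Major: h_f = f(L/D)·V²/2g = 0.01559·11308·0.1971 = 34.74 m
Minor: ΣK = 4.40; h_m = ΣK·V²/2g = 0.8671 m
Total H_L = 34.74 + 0.8671 = 35.61 m

H_L ≈ 35.6 m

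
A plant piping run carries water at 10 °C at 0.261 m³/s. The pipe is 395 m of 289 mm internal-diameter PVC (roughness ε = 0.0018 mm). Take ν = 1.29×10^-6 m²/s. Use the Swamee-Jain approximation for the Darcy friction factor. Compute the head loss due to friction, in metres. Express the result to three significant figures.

V = 4Q/(πD²) = 4·0.261/(π·0.289²) = 3.979 m/s
Re = VD/ν = 3.979·0.289/1.29×10^-6 = 8.91×10^5 → turbulent
ε/D = 0.0018/289 = 6.23×10^-6
Swamee-Jain: f = 0.01198
h_f = f(L/D)V²/(2g) = 0.01198·(395/0.289)·3.979²/(2·9.81) = 13.21 m

h_f ≈ 13.2 m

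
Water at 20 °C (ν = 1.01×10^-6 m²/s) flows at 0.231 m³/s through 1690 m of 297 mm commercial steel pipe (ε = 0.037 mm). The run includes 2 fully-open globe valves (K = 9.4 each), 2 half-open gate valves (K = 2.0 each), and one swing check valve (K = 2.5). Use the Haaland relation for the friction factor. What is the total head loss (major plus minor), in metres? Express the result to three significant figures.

H_L ≈ 58.5 m

V = 4Q/(πD²) = 3.334 m/s; V²/2g = 0.5667 m
Re = 9.80×10^5, ε/D = 1.25×10^-4 → f = 0.01369 (Haaland)
Major: h_f = f(L/D)·V²/2g = 0.01369·5690·0.5667 = 44.15 m
Minor: ΣK = 25.3; h_m = ΣK·V²/2g = 14.34 m
Total H_L = 44.15 + 14.34 = 58.49 m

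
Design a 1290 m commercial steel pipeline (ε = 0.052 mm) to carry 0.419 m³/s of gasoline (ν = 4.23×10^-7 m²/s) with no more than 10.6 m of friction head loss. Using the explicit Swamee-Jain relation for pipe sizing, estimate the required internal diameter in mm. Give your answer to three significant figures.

D ≈ 473 mm

Swamee-Jain (Type III): D = 0.66·[ε^1.25·(LQ²/(gh_f))^4.75 + ν·Q^9.4·(L/(gh_f))^5.2]^0.04
LQ²/(gh_f) = 2.178; L/(gh_f) = 12.41
Term 1 = ε^1.25·(…)^4.75 = 1.78×10^-4; Term 2 = ν·Q^9.4·(…)^5.2 = 5.78×10^-5
D = 0.66·(1.78×10^-4 + 5.78×10^-5)^0.04 = 0.4726 m = 473 mm
Check: V = 2.39 m/s, Re = 2.67×10^6, f = 0.01287, h_f = 10.2 m ≈ 10.6 m ✓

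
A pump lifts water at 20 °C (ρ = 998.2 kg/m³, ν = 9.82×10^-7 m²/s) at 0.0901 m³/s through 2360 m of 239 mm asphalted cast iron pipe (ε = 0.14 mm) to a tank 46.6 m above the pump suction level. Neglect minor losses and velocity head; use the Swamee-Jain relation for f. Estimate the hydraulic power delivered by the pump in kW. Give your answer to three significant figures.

V = 4Q/(πD²) = 2.008 m/s; Re = 4.89×10^5; ε/D = 5.86×10^-4; f = 0.01831
h_f = f(L/D)V²/2g = 37.17 m
Total head H = z + h_f = 46.6 + 37.17 = 83.77 m
P_hyd = ρgQH = 998.2·9.81·0.0901·83.77 = 73.91 kW

P_hyd ≈ 73.9 kW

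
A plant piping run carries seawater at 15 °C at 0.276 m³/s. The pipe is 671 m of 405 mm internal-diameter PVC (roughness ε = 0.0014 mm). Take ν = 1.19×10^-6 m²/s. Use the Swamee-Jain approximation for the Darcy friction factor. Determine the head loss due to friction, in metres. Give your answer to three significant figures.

V = 4Q/(πD²) = 4·0.276/(π·0.405²) = 2.142 m/s
Re = VD/ν = 2.142·0.405/1.19×10^-6 = 7.29×10^5 → turbulent
ε/D = 0.0014/405 = 3.46×10^-6
Swamee-Jain: f = 0.01232
h_f = f(L/D)V²/(2g) = 0.01232·(671/0.405)·2.142²/(2·9.81) = 4.776 m

h_f ≈ 4.78 m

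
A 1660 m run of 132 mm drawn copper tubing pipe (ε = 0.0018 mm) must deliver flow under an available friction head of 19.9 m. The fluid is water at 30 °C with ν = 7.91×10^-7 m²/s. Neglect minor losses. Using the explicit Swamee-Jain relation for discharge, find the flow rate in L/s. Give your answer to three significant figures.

Q ≈ 19.5 L/s

Swamee-Jain (Type II): Q = -0.965·√(gD⁵h_f/L)·ln[ε/(3.7D) + √(3.17ν²L/(gD³h_f))]
√(gD⁵h_f/L) = √(9.81·0.132⁵·19.9/1660) = 0.002171
ε/(3.7D) = 3.69×10^-6; √(3.17ν²L/(gD³h_f)) = 8.56×10^-5
Q = -0.965·0.002171·ln(8.932×10^-5) = 0.01953 m³/s
Check: V = 1.43 m/s, Re = 2.38×10^5, f = 0.01516, h_f = 19.8 m ≈ 19.9 m ✓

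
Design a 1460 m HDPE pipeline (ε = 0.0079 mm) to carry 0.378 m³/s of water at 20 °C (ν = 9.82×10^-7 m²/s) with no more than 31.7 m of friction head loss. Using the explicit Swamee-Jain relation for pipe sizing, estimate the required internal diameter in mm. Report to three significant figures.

Swamee-Jain (Type III): D = 0.66·[ε^1.25·(LQ²/(gh_f))^4.75 + ν·Q^9.4·(L/(gh_f))^5.2]^0.04
LQ²/(gh_f) = 0.6708; L/(gh_f) = 4.695
Term 1 = ε^1.25·(…)^4.75 = 6.29×10^-8; Term 2 = ν·Q^9.4·(…)^5.2 = 3.26×10^-7
D = 0.66·(6.29×10^-8 + 3.26×10^-7)^0.04 = 0.3657 m = 366 mm
Check: V = 3.60 m/s, Re = 1.34×10^6, f = 0.01166, h_f = 30.7 m ≈ 31.7 m ✓

D ≈ 366 mm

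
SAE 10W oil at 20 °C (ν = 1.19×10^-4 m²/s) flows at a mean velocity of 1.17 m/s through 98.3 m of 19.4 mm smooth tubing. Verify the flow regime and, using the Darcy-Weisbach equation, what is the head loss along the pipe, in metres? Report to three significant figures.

Re = VD/ν = 1.17·0.01940/1.19×10^-4 = 191 → laminar (Re < 2300)
f = 64/Re = 0.3355
h_f = f(L/D)V²/(2g) = 0.3355·(98.3/0.01940)·1.17²/(2·9.81) = 118.6 m

h_f ≈ 119 m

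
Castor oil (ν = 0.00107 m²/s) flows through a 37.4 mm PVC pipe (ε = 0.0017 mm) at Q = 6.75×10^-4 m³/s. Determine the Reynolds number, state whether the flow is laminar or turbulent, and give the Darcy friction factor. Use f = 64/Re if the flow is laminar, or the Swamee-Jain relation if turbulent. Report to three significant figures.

Re ≈ 21.5; laminar; f = 64/Re ≈ 2.98

V = 4Q/(πD²) = 0.6144 m/s
Re = VD/ν = 0.6144·0.0374/0.00107 = 21.5
Re < 2300 → laminar → f = 64/Re = 2.980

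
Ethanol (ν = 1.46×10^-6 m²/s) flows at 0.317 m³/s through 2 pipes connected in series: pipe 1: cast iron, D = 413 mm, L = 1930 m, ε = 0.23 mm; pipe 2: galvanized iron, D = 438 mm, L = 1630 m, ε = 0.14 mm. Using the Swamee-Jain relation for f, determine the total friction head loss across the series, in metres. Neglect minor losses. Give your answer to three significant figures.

H ≈ 37.6 m

Pipe 1: V = 2.366 m/s, Re = 6.69×10^5, ε/D = 5.57×10^-4, f = 0.01790, h_1 = f(L/D)V²/2g = 23.88 m
Pipe 2: V = 2.104 m/s, Re = 6.31×10^5, ε/D = 3.20×10^-4, f = 0.01629, h_2 = f(L/D)V²/2g = 13.68 m
Series → Q common, losses add: H = Σh = 37.55 m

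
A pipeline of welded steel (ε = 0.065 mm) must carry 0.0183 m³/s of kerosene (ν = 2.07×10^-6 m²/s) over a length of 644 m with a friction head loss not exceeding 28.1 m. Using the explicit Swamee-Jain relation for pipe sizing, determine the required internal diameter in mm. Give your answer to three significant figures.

D ≈ 107 mm

Swamee-Jain (Type III): D = 0.66·[ε^1.25·(LQ²/(gh_f))^4.75 + ν·Q^9.4·(L/(gh_f))^5.2]^0.04
LQ²/(gh_f) = 7.824×10^-4; L/(gh_f) = 2.336
Term 1 = ε^1.25·(…)^4.75 = 1.02×10^-20; Term 2 = ν·Q^9.4·(…)^5.2 = 7.93×10^-21
D = 0.66·(1.02×10^-20 + 7.93×10^-21)^0.04 = 0.1071 m = 107 mm
Check: V = 2.03 m/s, Re = 1.05×10^5, f = 0.02074, h_f = 26.2 m ≈ 28.1 m ✓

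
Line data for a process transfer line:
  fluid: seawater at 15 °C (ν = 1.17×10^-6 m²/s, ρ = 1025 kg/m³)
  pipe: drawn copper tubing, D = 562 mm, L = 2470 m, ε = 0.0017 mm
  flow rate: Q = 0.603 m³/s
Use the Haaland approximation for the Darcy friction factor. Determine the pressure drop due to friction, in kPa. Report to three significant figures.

V = 4Q/(πD²) = 4·0.603/(π·0.562²) = 2.431 m/s
Re = VD/ν = 2.431·0.562/1.17×10^-6 = 1.17×10^6 → turbulent
ε/D = 0.0017/562 = 3.02×10^-6
Haaland: f = 0.01135
h_f = f(L/D)V²/(2g) = 0.01135·(2470/0.562)·2.431²/(2·9.81) = 15.02 m
Δp = ρg·h_f = 1025·9.81·15.02 = 151.0 kPa

Δp ≈ 151 kPa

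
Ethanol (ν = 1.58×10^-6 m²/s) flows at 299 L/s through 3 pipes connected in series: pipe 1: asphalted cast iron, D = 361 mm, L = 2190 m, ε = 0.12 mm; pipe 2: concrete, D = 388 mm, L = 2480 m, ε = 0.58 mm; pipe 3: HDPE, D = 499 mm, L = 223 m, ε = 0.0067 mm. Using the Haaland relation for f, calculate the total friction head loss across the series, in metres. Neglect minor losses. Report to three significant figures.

Pipe 1: V = 2.921 m/s, Re = 6.67×10^5, ε/D = 3.32×10^-4, f = 0.01616, h_1 = f(L/D)V²/2g = 42.63 m
Pipe 2: V = 2.529 m/s, Re = 6.21×10^5, ε/D = 0.00149, f = 0.02207, h_2 = f(L/D)V²/2g = 45.98 m
Pipe 3: V = 1.529 m/s, Re = 4.83×10^5, ε/D = 1.34×10^-5, f = 0.01330, h_3 = f(L/D)V²/2g = 0.7079 m
Series → Q common, losses add: H = Σh = 89.32 m

H ≈ 89.3 m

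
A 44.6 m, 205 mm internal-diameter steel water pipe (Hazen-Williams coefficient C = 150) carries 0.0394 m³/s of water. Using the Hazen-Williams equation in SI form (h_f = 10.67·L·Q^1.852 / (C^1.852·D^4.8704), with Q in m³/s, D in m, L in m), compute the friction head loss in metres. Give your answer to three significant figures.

h_f = 10.67·44.6·0.0394^1.852 / (150^1.852·0.205^4.8704) = 0.2502 m

h_f ≈ 0.250 m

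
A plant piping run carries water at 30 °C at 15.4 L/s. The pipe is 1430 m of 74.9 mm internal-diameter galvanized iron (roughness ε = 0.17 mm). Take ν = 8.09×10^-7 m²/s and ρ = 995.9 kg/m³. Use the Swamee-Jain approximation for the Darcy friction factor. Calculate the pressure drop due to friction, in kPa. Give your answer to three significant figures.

V = 4Q/(πD²) = 4·0.0154/(π·0.0749²) = 3.495 m/s
Re = VD/ν = 3.495·0.0749/8.09×10^-7 = 3.24×10^5 → turbulent
ε/D = 0.17/74.9 = 0.00227
Swamee-Jain: f = 0.02488
h_f = f(L/D)V²/(2g) = 0.02488·(1430/0.0749)·3.495²/(2·9.81) = 295.8 m
Δp = ρg·h_f = 995.9·9.81·295.8 = 2890 kPa

Δp ≈ 2890 kPa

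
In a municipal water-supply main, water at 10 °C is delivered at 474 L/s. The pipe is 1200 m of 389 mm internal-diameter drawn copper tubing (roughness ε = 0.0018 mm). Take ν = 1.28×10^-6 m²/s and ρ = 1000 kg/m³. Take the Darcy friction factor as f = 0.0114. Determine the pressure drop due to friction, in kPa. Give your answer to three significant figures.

V = 4Q/(πD²) = 4·0.474/(π·0.389²) = 3.988 m/s
h_f = f(L/D)V²/(2g) = 0.01140·(1200/0.389)·3.988²/(2·9.81) = 28.51 m
Δp = ρg·h_f = 1000·9.81·28.51 = 279.7 kPa

Δp ≈ 280 kPa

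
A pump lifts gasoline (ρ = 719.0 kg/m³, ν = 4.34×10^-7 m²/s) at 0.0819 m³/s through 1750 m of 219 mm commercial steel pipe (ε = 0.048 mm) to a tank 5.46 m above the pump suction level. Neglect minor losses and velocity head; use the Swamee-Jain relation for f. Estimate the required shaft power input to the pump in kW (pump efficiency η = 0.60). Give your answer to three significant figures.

P_shaft ≈ 32.9 kW

V = 4Q/(πD²) = 2.174 m/s; Re = 1.10×10^6; ε/D = 2.19×10^-4; f = 0.01490
h_f = f(L/D)V²/2g = 28.70 m
Total head H = z + h_f = 5.46 + 28.70 = 34.16 m
P_hyd = ρgQH = 719.0·9.81·0.0819·34.16 = 19.73 kW
P_shaft = P_hyd/η = 19.73/0.60 = 32.89 kW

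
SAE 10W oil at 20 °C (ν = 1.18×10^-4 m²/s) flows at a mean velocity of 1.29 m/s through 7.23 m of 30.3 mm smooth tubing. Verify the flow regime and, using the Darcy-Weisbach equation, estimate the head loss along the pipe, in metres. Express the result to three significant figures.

h_f ≈ 3.91 m

Re = VD/ν = 1.29·0.03030/1.18×10^-4 = 331 → laminar (Re < 2300)
f = 64/Re = 0.1932
h_f = f(L/D)V²/(2g) = 0.1932·(7.23/0.03030)·1.29²/(2·9.81) = 3.910 m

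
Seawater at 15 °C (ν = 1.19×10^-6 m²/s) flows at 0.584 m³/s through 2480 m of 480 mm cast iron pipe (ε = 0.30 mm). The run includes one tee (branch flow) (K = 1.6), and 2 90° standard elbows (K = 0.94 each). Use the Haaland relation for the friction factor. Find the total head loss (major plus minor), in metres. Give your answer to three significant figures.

H_L ≈ 50.9 m

V = 4Q/(πD²) = 3.227 m/s; V²/2g = 0.5309 m
Re = 1.30×10^6, ε/D = 6.25×10^-4 → f = 0.01789 (Haaland)
Major: h_f = f(L/D)·V²/2g = 0.01789·5167·0.5309 = 49.08 m
Minor: ΣK = 3.48; h_m = ΣK·V²/2g = 1.847 m
Total H_L = 49.08 + 1.847 = 50.92 m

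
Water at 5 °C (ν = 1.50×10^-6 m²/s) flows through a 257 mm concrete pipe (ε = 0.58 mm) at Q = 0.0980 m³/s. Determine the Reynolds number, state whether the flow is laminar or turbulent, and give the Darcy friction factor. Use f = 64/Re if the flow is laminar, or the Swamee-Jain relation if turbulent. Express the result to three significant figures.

V = 4Q/(πD²) = 1.889 m/s
Re = VD/ν = 1.889·0.257/1.50×10^-6 = 3.24×10^5
Re > 4000 → turbulent; ε/D = 0.00226
Swamee-Jain: f = 0.02485

Re ≈ 3.24×10^5; turbulent; f ≈ 0.0248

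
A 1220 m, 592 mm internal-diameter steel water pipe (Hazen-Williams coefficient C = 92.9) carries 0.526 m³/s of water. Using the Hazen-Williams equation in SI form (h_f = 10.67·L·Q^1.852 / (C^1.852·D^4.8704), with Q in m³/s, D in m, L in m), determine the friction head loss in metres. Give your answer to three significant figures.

h_f ≈ 11.5 m

h_f = 10.67·1220·0.526^1.852 / (92.9^1.852·0.592^4.8704) = 11.53 m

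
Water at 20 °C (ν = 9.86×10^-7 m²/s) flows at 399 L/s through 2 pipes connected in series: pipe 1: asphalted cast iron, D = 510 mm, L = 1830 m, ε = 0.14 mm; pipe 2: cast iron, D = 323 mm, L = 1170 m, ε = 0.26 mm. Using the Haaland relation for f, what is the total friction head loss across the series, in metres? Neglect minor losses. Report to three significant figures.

H ≈ 93.3 m

Pipe 1: V = 1.953 m/s, Re = 1.01×10^6, ε/D = 2.75×10^-4, f = 0.01536, h_1 = f(L/D)V²/2g = 10.72 m
Pipe 2: V = 4.869 m/s, Re = 1.60×10^6, ε/D = 8.05×10^-4, f = 0.01887, h_2 = f(L/D)V²/2g = 82.62 m
Series → Q common, losses add: H = Σh = 93.33 m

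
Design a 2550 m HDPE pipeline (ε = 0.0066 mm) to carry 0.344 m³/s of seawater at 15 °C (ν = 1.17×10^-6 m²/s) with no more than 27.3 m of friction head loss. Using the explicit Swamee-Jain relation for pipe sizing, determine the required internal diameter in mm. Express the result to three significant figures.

Swamee-Jain (Type III): D = 0.66·[ε^1.25·(LQ²/(gh_f))^4.75 + ν·Q^9.4·(L/(gh_f))^5.2]^0.04
LQ²/(gh_f) = 1.127; L/(gh_f) = 9.522
Term 1 = ε^1.25·(…)^4.75 = 5.90×10^-7; Term 2 = ν·Q^9.4·(…)^5.2 = 6.33×10^-6
D = 0.66·(5.90×10^-7 + 6.33×10^-6)^0.04 = 0.4103 m = 410 mm
Check: V = 2.60 m/s, Re = 9.12×10^5, f = 0.01216, h_f = 26.1 m ≈ 27.3 m ✓

D ≈ 410 mm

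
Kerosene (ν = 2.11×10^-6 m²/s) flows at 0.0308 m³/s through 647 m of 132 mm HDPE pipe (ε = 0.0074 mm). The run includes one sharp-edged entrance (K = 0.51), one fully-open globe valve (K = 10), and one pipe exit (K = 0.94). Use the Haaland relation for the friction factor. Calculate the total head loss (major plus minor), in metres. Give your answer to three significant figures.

V = 4Q/(πD²) = 2.251 m/s; V²/2g = 0.2582 m
Re = 1.41×10^5, ε/D = 5.61×10^-5 → f = 0.01691 (Haaland)
Major: h_f = f(L/D)·V²/2g = 0.01691·4902·0.2582 = 21.40 m
Minor: ΣK = 11.4; h_m = ΣK·V²/2g = 2.956 m
Total H_L = 21.40 + 2.956 = 24.36 m

H_L ≈ 24.4 m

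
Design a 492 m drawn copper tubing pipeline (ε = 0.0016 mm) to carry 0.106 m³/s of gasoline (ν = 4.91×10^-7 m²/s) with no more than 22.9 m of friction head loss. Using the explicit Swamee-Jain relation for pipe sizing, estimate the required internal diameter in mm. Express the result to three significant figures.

Swamee-Jain (Type III): D = 0.66·[ε^1.25·(LQ²/(gh_f))^4.75 + ν·Q^9.4·(L/(gh_f))^5.2]^0.04
LQ²/(gh_f) = 0.02461; L/(gh_f) = 2.190
Term 1 = ε^1.25·(…)^4.75 = 1.30×10^-15; Term 2 = ν·Q^9.4·(…)^5.2 = 1.99×10^-14
D = 0.66·(1.30×10^-15 + 1.99×10^-14)^0.04 = 0.1873 m = 187 mm
Check: V = 3.85 m/s, Re = 1.47×10^6, f = 0.01116, h_f = 22.1 m ≈ 22.9 m ✓

D ≈ 187 mm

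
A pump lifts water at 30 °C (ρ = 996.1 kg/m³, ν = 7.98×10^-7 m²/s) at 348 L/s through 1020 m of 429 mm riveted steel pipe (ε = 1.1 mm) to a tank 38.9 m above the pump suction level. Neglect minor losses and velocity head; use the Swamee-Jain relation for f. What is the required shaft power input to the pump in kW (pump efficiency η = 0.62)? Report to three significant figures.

P_shaft ≈ 311 kW

V = 4Q/(πD²) = 2.408 m/s; Re = 1.29×10^6; ε/D = 0.00256; f = 0.02523
h_f = f(L/D)V²/2g = 17.72 m
Total head H = z + h_f = 38.9 + 17.72 = 56.62 m
P_hyd = ρgQH = 996.1·9.81·0.348·56.62 = 192.5 kW
P_shaft = P_hyd/η = 192.5/0.62 = 310.5 kW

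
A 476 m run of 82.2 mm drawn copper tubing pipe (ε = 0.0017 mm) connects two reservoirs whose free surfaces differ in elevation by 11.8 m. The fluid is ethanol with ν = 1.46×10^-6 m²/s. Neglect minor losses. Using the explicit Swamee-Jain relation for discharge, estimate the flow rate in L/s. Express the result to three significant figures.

Q ≈ 7.73 L/s

Swamee-Jain (Type II): Q = -0.965·√(gD⁵h_f/L)·ln[ε/(3.7D) + √(3.17ν²L/(gD³h_f))]
√(gD⁵h_f/L) = √(9.81·0.0822⁵·11.8/476) = 9.553×10^-4
ε/(3.7D) = 5.59×10^-6; √(3.17ν²L/(gD³h_f)) = 2.24×10^-4
Q = -0.965·9.553×10^-4·ln(2.293×10^-4) = 0.007726 m³/s
Check: V = 1.46 m/s, Re = 8.20×10^4, f = 0.01874, h_f = 11.7 m ≈ 11.8 m ✓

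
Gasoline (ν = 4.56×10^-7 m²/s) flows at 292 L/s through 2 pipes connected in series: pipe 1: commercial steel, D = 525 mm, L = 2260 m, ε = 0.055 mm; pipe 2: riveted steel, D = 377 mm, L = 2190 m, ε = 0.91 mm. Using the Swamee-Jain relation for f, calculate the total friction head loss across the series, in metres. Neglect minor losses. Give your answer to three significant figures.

Pipe 1: V = 1.349 m/s, Re = 1.55×10^6, ε/D = 1.05×10^-4, f = 0.01315, h_1 = f(L/D)V²/2g = 5.251 m
Pipe 2: V = 2.616 m/s, Re = 2.16×10^6, ε/D = 0.00241, f = 0.02475, h_2 = f(L/D)V²/2g = 50.15 m
Series → Q common, losses add: H = Σh = 55.40 m

H ≈ 55.4 m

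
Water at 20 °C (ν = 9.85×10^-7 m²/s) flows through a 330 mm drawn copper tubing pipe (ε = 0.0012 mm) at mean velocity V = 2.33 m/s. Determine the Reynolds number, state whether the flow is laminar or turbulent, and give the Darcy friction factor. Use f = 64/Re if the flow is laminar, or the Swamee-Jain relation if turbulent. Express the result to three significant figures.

Re ≈ 7.81×10^5; turbulent; f ≈ 0.0122

Re = VD/ν = 2.330·0.330/9.85×10^-7 = 7.81×10^5
Re > 4000 → turbulent; ε/D = 3.64×10^-6
Swamee-Jain: f = 0.01218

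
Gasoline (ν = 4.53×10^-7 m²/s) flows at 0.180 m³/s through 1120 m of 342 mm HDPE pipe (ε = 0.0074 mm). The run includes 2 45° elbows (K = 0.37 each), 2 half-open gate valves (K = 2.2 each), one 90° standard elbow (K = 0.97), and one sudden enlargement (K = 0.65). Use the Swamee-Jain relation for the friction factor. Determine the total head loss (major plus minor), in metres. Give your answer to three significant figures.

V = 4Q/(πD²) = 1.959 m/s; V²/2g = 0.1957 m
Re = 1.48×10^6, ε/D = 2.16×10^-5 → f = 0.01152 (Swamee-Jain)
Major: h_f = f(L/D)·V²/2g = 0.01152·3275·0.1957 = 7.380 m
Minor: ΣK = 6.76; h_m = ΣK·V²/2g = 1.323 m
Total H_L = 7.380 + 1.323 = 8.703 m

H_L ≈ 8.70 m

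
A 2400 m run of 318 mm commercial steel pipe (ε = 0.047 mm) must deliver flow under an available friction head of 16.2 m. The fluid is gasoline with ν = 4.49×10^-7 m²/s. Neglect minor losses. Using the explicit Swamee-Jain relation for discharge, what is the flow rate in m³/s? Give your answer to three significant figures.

Swamee-Jain (Type II): Q = -0.965·√(gD⁵h_f/L)·ln[ε/(3.7D) + √(3.17ν²L/(gD³h_f))]
√(gD⁵h_f/L) = √(9.81·0.318⁵·16.2/2400) = 0.01467
ε/(3.7D) = 3.99×10^-5; √(3.17ν²L/(gD³h_f)) = 1.73×10^-5
Q = -0.965·0.01467·ln(5.727×10^-5) = 0.1383 m³/s
Check: V = 1.74 m/s, Re = 1.23×10^6, f = 0.01397, h_f = 16.3 m ≈ 16.2 m ✓

Q ≈ 0.138 m³/s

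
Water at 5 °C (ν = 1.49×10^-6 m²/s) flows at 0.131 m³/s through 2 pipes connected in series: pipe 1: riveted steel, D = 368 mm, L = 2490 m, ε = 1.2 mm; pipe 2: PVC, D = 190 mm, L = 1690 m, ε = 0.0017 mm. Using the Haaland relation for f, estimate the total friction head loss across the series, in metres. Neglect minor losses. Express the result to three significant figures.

H ≈ 138 m

Pipe 1: V = 1.232 m/s, Re = 3.04×10^5, ε/D = 0.00326, f = 0.02722, h_1 = f(L/D)V²/2g = 14.24 m
Pipe 2: V = 4.620 m/s, Re = 5.89×10^5, ε/D = 8.95×10^-6, f = 0.01280, h_2 = f(L/D)V²/2g = 123.9 m
Series → Q common, losses add: H = Σh = 138.1 m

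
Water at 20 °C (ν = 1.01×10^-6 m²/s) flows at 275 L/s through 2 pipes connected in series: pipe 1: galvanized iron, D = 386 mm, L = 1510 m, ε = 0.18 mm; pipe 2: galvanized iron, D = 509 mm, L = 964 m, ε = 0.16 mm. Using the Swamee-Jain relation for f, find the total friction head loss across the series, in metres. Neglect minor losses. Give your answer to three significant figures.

H ≈ 21.7 m

Pipe 1: V = 2.350 m/s, Re = 8.98×10^5, ε/D = 4.66×10^-4, f = 0.01713, h_1 = f(L/D)V²/2g = 18.86 m
Pipe 2: V = 1.351 m/s, Re = 6.81×10^5, ε/D = 3.14×10^-4, f = 0.01618, h_2 = f(L/D)V²/2g = 2.853 m
Series → Q common, losses add: H = Σh = 21.71 m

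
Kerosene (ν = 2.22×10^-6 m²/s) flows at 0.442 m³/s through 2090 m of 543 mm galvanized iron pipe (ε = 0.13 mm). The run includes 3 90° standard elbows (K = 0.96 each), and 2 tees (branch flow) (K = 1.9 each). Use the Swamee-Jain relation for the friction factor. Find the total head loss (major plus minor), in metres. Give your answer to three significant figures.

V = 4Q/(πD²) = 1.909 m/s; V²/2g = 0.1857 m
Re = 4.67×10^5, ε/D = 2.39×10^-4 → f = 0.01596 (Swamee-Jain)
Major: h_f = f(L/D)·V²/2g = 0.01596·3849·0.1857 = 11.40 m
Minor: ΣK = 6.68; h_m = ΣK·V²/2g = 1.240 m
Total H_L = 11.40 + 1.240 = 12.64 m

H_L ≈ 12.6 m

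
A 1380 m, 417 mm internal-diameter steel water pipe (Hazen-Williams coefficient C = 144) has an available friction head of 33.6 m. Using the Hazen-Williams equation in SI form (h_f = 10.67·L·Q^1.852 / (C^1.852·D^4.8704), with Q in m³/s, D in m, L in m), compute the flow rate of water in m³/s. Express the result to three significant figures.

Q ≈ 0.541 m³/s

Rearranging: Q = [h_f·C^1.852·D^4.8704 / (10.67·L)]^(1/1.852)
Q = [33.6·144^1.852·0.417^4.8704 / (10.67·1380)]^0.540 = 0.5407 m³/s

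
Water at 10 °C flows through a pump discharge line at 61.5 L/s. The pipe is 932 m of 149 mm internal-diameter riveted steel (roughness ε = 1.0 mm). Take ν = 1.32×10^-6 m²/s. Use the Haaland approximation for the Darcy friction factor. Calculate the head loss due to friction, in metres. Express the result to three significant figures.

h_f ≈ 133 m

V = 4Q/(πD²) = 4·0.0615/(π·0.149²) = 3.527 m/s
Re = VD/ν = 3.527·0.149/1.32×10^-6 = 3.98×10^5 → turbulent
ε/D = 1.0/149 = 0.00671
Haaland: f = 0.03351
h_f = f(L/D)V²/(2g) = 0.03351·(932/0.149)·3.527²/(2·9.81) = 132.9 m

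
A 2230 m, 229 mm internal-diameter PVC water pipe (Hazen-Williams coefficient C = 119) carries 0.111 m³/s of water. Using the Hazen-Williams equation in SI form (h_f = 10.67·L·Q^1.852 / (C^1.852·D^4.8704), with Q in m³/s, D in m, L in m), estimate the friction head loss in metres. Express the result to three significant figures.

h_f ≈ 76.3 m

h_f = 10.67·2230·0.111^1.852 / (119^1.852·0.229^4.8704) = 76.27 m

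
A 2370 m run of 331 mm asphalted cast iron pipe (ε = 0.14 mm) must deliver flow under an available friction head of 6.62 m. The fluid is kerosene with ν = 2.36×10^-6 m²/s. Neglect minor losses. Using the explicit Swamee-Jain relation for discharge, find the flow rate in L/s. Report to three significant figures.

Swamee-Jain (Type II): Q = -0.965·√(gD⁵h_f/L)·ln[ε/(3.7D) + √(3.17ν²L/(gD³h_f))]
√(gD⁵h_f/L) = √(9.81·0.331⁵·6.62/2370) = 0.01043
ε/(3.7D) = 1.14×10^-4; √(3.17ν²L/(gD³h_f)) = 1.33×10^-4
Q = -0.965·0.01043·ln(2.476×10^-4) = 0.08361 m³/s
Check: V = 0.972 m/s, Re = 1.36×10^5, f = 0.01930, h_f = 6.65 m ≈ 6.62 m ✓

Q ≈ 83.6 L/s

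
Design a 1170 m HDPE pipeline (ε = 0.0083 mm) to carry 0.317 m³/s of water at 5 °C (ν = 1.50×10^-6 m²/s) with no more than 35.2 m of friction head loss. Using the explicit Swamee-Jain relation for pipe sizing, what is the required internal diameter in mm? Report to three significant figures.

D ≈ 325 mm

Swamee-Jain (Type III): D = 0.66·[ε^1.25·(LQ²/(gh_f))^4.75 + ν·Q^9.4·(L/(gh_f))^5.2]^0.04
LQ²/(gh_f) = 0.3405; L/(gh_f) = 3.388
Term 1 = ε^1.25·(…)^4.75 = 2.67×10^-9; Term 2 = ν·Q^9.4·(…)^5.2 = 1.75×10^-8
D = 0.66·(2.67×10^-9 + 1.75×10^-8)^0.04 = 0.3249 m = 325 mm
Check: V = 3.82 m/s, Re = 8.28×10^5, f = 0.01252, h_f = 33.6 m ≈ 35.2 m ✓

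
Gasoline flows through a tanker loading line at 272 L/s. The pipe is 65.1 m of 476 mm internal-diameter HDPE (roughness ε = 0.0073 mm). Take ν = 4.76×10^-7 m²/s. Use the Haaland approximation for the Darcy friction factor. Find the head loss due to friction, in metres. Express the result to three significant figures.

h_f ≈ 0.182 m

V = 4Q/(πD²) = 4·0.272/(π·0.476²) = 1.528 m/s
Re = VD/ν = 1.528·0.476/4.76×10^-7 = 1.53×10^6 → turbulent
ε/D = 0.0073/476 = 1.53×10^-5
Haaland: f = 0.01118
h_f = f(L/D)V²/(2g) = 0.01118·(65.1/0.476)·1.528²/(2·9.81) = 0.1821 m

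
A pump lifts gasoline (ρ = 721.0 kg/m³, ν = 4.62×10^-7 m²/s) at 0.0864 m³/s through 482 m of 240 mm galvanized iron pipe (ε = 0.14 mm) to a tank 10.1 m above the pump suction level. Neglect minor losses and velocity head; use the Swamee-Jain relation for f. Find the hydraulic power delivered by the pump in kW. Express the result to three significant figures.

P_hyd ≈ 10.2 kW

V = 4Q/(πD²) = 1.910 m/s; Re = 9.92×10^5; ε/D = 5.83×10^-4; f = 0.01784
h_f = f(L/D)V²/2g = 6.662 m
Total head H = z + h_f = 10.1 + 6.662 = 16.76 m
P_hyd = ρgQH = 721.0·9.81·0.0864·16.76 = 10.24 kW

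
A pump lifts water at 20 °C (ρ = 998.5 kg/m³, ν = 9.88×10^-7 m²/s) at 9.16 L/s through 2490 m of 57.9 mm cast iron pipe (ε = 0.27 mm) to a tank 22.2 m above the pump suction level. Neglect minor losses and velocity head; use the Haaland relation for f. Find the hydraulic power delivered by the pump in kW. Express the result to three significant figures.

P_hyd ≈ 74.0 kW

V = 4Q/(πD²) = 3.479 m/s; Re = 2.04×10^5; ε/D = 0.00466; f = 0.03024
h_f = f(L/D)V²/2g = 802.2 m
Total head H = z + h_f = 22.2 + 802.2 = 824.4 m
P_hyd = ρgQH = 998.5·9.81·0.00916·824.4 = 73.97 kW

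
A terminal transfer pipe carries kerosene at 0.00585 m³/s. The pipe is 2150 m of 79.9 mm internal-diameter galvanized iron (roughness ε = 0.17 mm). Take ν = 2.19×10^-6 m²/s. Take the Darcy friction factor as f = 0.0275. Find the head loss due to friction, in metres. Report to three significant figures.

h_f ≈ 51.3 m

V = 4Q/(πD²) = 4·0.00585/(π·0.0799²) = 1.167 m/s
h_f = f(L/D)V²/(2g) = 0.02750·(2150/0.0799)·1.167²/(2·9.81) = 51.34 m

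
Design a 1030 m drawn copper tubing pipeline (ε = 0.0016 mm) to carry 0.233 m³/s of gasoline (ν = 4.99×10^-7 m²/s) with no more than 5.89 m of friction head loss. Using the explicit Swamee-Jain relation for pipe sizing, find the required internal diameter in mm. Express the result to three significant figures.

D ≈ 389 mm

Swamee-Jain (Type III): D = 0.66·[ε^1.25·(LQ²/(gh_f))^4.75 + ν·Q^9.4·(L/(gh_f))^5.2]^0.04
LQ²/(gh_f) = 0.9678; L/(gh_f) = 17.83
Term 1 = ε^1.25·(…)^4.75 = 4.87×10^-8; Term 2 = ν·Q^9.4·(…)^5.2 = 1.81×10^-6
D = 0.66·(4.87×10^-8 + 1.81×10^-6)^0.04 = 0.3893 m = 389 mm
Check: V = 1.96 m/s, Re = 1.53×10^6, f = 0.01096, h_f = 5.66 m ≈ 5.89 m ✓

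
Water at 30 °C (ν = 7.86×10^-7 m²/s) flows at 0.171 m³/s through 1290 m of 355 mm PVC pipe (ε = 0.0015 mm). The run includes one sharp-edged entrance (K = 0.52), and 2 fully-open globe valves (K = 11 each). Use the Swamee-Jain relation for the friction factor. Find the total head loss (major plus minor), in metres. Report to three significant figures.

V = 4Q/(πD²) = 1.728 m/s; V²/2g = 0.1521 m
Re = 7.80×10^5, ε/D = 4.23×10^-6 → f = 0.01220 (Swamee-Jain)
Major: h_f = f(L/D)·V²/2g = 0.01220·3634·0.1521 = 6.743 m
Minor: ΣK = 22.5; h_m = ΣK·V²/2g = 3.426 m
Total H_L = 6.743 + 3.426 = 10.17 m

H_L ≈ 10.2 m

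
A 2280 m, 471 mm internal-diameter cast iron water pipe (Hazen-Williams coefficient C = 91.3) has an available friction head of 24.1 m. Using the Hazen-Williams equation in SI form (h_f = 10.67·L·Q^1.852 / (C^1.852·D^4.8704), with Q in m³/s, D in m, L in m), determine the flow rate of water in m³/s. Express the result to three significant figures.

Rearranging: Q = [h_f·C^1.852·D^4.8704 / (10.67·L)]^(1/1.852)
Q = [24.1·91.3^1.852·0.471^4.8704 / (10.67·2280)]^0.540 = 0.3010 m³/s

Q ≈ 0.301 m³/s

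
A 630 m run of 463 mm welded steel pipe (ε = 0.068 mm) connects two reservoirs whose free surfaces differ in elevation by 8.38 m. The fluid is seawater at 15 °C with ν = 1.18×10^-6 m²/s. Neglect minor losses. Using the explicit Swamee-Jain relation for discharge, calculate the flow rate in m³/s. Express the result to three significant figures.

Swamee-Jain (Type II): Q = -0.965·√(gD⁵h_f/L)·ln[ε/(3.7D) + √(3.17ν²L/(gD³h_f))]
√(gD⁵h_f/L) = √(9.81·0.463⁵·8.38/630) = 0.05269
ε/(3.7D) = 3.97×10^-5; √(3.17ν²L/(gD³h_f)) = 1.85×10^-5
Q = -0.965·0.05269·ln(5.816×10^-5) = 0.4959 m³/s
Check: V = 2.95 m/s, Re = 1.16×10^6, f = 0.01401, h_f = 8.43 m ≈ 8.38 m ✓

Q ≈ 0.496 m³/s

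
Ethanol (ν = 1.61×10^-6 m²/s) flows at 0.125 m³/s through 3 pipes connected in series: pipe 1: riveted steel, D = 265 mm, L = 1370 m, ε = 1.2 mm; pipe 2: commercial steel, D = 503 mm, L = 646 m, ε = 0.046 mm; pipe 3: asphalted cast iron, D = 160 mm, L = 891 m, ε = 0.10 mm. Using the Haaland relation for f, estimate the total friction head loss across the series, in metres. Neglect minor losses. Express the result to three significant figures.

H ≈ 240 m

Pipe 1: V = 2.266 m/s, Re = 3.73×10^5, ε/D = 0.00453, f = 0.02978, h_1 = f(L/D)V²/2g = 40.31 m
Pipe 2: V = 0.6290 m/s, Re = 1.97×10^5, ε/D = 9.15×10^-5, f = 0.01617, h_2 = f(L/D)V²/2g = 0.4189 m
Pipe 3: V = 6.217 m/s, Re = 6.18×10^5, ε/D = 6.25×10^-4, f = 0.01820, h_3 = f(L/D)V²/2g = 199.6 m
Series → Q common, losses add: H = Σh = 240.4 m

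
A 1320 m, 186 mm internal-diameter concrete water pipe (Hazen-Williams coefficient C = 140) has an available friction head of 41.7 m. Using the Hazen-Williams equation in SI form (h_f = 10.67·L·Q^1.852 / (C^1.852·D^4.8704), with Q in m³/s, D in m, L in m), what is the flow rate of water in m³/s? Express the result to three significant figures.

Rearranging: Q = [h_f·C^1.852·D^4.8704 / (10.67·L)]^(1/1.852)
Q = [41.7·140^1.852·0.186^4.8704 / (10.67·1320)]^0.540 = 0.07240 m³/s

Q ≈ 0.0724 m³/s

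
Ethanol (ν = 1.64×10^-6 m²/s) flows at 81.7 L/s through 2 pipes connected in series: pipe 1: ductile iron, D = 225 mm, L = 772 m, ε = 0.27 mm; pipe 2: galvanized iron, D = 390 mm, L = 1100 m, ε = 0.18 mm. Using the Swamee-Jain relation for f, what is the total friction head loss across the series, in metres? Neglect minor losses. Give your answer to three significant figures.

H ≈ 17.2 m

Pipe 1: V = 2.055 m/s, Re = 2.82×10^5, ε/D = 0.00120, f = 0.02159, h_1 = f(L/D)V²/2g = 15.94 m
Pipe 2: V = 0.6839 m/s, Re = 1.63×10^5, ε/D = 4.62×10^-4, f = 0.01912, h_2 = f(L/D)V²/2g = 1.285 m
Series → Q common, losses add: H = Σh = 17.23 m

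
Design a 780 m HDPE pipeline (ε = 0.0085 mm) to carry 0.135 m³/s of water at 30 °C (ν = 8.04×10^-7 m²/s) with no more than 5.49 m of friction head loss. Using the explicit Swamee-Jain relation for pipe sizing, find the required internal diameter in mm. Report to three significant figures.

D ≈ 311 mm

Swamee-Jain (Type III): D = 0.66·[ε^1.25·(LQ²/(gh_f))^4.75 + ν·Q^9.4·(L/(gh_f))^5.2]^0.04
LQ²/(gh_f) = 0.2639; L/(gh_f) = 14.48
Term 1 = ε^1.25·(…)^4.75 = 8.20×10^-10; Term 2 = ν·Q^9.4·(…)^5.2 = 5.85×10^-9
D = 0.66·(8.20×10^-10 + 5.85×10^-9)^0.04 = 0.3108 m = 311 mm
Check: V = 1.78 m/s, Re = 6.88×10^5, f = 0.01289, h_f = 5.22 m ≈ 5.49 m ✓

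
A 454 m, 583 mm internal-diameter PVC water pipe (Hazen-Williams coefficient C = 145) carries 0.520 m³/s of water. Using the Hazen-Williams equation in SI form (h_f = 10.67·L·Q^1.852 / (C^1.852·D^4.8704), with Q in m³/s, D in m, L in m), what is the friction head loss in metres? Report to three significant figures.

h_f = 10.67·454·0.520^1.852 / (145^1.852·0.583^4.8704) = 1.985 m

h_f ≈ 1.98 m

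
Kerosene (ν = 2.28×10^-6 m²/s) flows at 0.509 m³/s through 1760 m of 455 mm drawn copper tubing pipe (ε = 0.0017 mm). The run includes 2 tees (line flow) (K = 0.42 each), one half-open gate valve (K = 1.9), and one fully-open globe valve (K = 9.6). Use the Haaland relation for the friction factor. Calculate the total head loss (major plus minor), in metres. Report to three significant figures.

H_L ≈ 30.5 m

V = 4Q/(πD²) = 3.130 m/s; V²/2g = 0.4995 m
Re = 6.25×10^5, ε/D = 3.74×10^-6 → f = 0.01261 (Haaland)
Major: h_f = f(L/D)·V²/2g = 0.01261·3868·0.4995 = 24.35 m
Minor: ΣK = 12.3; h_m = ΣK·V²/2g = 6.163 m
Total H_L = 24.35 + 6.163 = 30.52 m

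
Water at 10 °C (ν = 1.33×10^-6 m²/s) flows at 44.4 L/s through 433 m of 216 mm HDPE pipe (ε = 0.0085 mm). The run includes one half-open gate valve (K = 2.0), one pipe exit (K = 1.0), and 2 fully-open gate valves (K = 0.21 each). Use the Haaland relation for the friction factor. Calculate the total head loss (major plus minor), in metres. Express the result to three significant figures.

H_L ≈ 2.63 m

V = 4Q/(πD²) = 1.212 m/s; V²/2g = 0.07483 m
Re = 1.97×10^5, ε/D = 3.94×10^-5 → f = 0.01580 (Haaland)
Major: h_f = f(L/D)·V²/2g = 0.01580·2005·0.07483 = 2.371 m
Minor: ΣK = 3.42; h_m = ΣK·V²/2g = 0.2559 m
Total H_L = 2.371 + 0.2559 = 2.627 m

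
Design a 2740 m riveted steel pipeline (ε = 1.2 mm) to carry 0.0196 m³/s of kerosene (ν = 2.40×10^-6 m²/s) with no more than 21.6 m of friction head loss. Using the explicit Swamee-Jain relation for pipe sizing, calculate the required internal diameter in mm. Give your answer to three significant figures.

Swamee-Jain (Type III): D = 0.66·[ε^1.25·(LQ²/(gh_f))^4.75 + ν·Q^9.4·(L/(gh_f))^5.2]^0.04
LQ²/(gh_f) = 0.004968; L/(gh_f) = 12.93
Term 1 = ε^1.25·(…)^4.75 = 2.54×10^-15; Term 2 = ν·Q^9.4·(…)^5.2 = 1.28×10^-16
D = 0.66·(2.54×10^-15 + 1.28×10^-16)^0.04 = 0.1724 m = 172 mm
Check: V = 0.839 m/s, Re = 6.03×10^4, f = 0.03522, h_f = 20.1 m ≈ 21.6 m ✓

D ≈ 172 mm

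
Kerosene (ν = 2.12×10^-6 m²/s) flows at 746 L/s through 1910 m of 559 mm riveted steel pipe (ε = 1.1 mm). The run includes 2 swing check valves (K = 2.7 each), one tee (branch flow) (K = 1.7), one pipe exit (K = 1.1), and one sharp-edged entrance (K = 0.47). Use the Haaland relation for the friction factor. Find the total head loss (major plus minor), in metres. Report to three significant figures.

H_L ≈ 42.0 m

V = 4Q/(πD²) = 3.040 m/s; V²/2g = 0.4709 m
Re = 8.01×10^5, ε/D = 0.00197 → f = 0.02357 (Haaland)
Major: h_f = f(L/D)·V²/2g = 0.02357·3417·0.4709 = 37.93 m
Minor: ΣK = 8.67; h_m = ΣK·V²/2g = 4.083 m
Total H_L = 37.93 + 4.083 = 42.01 m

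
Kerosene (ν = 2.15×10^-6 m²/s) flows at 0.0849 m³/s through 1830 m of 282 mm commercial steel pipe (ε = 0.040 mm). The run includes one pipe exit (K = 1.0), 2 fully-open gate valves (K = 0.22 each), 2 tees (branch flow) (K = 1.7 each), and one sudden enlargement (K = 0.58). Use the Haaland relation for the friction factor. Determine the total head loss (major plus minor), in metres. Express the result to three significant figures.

H_L ≈ 10.8 m

V = 4Q/(πD²) = 1.359 m/s; V²/2g = 0.09418 m
Re = 1.78×10^5, ε/D = 1.42×10^-4 → f = 0.01677 (Haaland)
Major: h_f = f(L/D)·V²/2g = 0.01677·6489·0.09418 = 10.25 m
Minor: ΣK = 5.42; h_m = ΣK·V²/2g = 0.5104 m
Total H_L = 10.25 + 0.5104 = 10.76 m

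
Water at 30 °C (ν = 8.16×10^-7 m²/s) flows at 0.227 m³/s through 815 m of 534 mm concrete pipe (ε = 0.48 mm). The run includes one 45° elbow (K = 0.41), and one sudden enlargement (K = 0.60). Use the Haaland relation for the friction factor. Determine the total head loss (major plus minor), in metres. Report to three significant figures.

H_L ≈ 1.62 m

V = 4Q/(πD²) = 1.014 m/s; V²/2g = 0.05236 m
Re = 6.63×10^5, ε/D = 8.99×10^-4 → f = 0.01960 (Haaland)
Major: h_f = f(L/D)·V²/2g = 0.01960·1526·0.05236 = 1.567 m
Minor: ΣK = 1.01; h_m = ΣK·V²/2g = 0.05288 m
Total H_L = 1.567 + 0.05288 = 1.619 m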